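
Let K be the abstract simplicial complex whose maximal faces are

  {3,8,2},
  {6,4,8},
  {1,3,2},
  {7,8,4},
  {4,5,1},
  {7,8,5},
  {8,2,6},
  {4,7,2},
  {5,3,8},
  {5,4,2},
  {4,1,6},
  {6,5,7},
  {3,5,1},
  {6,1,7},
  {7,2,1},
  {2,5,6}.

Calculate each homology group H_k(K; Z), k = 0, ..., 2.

H_0 = Z,  H_1 = Z^2,  H_2 = Z.

Order the vertices as 1 < 2 < 3 < 4 < 5 < 6 < 7 < 8. Listing each simplex with vertices in this order, K has dimension 2 with simplices:

  0-simplices (8): [1], [2], [3], [4], [5], [6], [7], [8]
  1-simplices (24): (24 of them)
  2-simplices (16): [1,2,3], [1,2,7], [1,3,5], [1,4,5], [1,4,6], [1,6,7], [2,3,8], [2,4,5], [2,4,7], [2,5,6], [2,6,8], [3,5,8], [4,6,8], [4,7,8], [5,6,7], [5,7,8]

so the chain groups are C_0 ≅ Z^8, C_1 ≅ Z^24, C_2 ≅ Z^16.

The boundary map ∂_1: C_1 → C_0 sends each edge [p,q] (with p < q) to q − p.
As a 8×24 matrix over Z this has rank 7, with invariant factors (1,1,1,1,1,1,1).

∂_2: C_2 → C_1 maps a triangle to the signed sum of its edges. For instance
  ∂[2,3,8] = [3,8] − [2,8] + [2,3],
  ∂[2,4,7] = [4,7] − [2,7] + [2,4].
As a 24×16 matrix over Z this has rank 15, with invariant factors (1,1,1,1,1,1,1,1,1,1,1,1,1,1,1).

From H_k ≅ ker(∂_k) / im(∂_{k+1}) we obtain:

  H_0: rank C_0 − rank ∂_1 = 8 − 7 = 1, and the invariant factors of ∂_1 are all 1, so H_0 ≅ Z.
  H_1: rank ker ∂_1 − rank ∂_2 = (24 − 7) − 15 = 2, and the invariant factors of ∂_2 are all 1, so H_1 ≅ Z^2.
  H_2: rank ker ∂_2 − rank ∂_3 = (16 − 15) − 0 = 1, and there is no ∂_3, so H_2 ≅ Z.

As a check, the Euler characteristic is 8 − 24 + 16 = 0, which agrees with 1 − 2 + 1 = 0.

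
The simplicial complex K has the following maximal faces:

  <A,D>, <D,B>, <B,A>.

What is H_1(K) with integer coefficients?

H_1 ≅ Z.

Order the vertices as A < B < D. Listing each simplex with vertices in this order, K has dimension 1 with simplices:

  0-simplices (3): A, B, D
  1-simplices (3): AB, AD, BD

so the chain groups are C_0 ≅ Z^3, C_1 ≅ Z^3.

∂_1: C_1 → C_0 sends each edge [p,q] (with p < q) to q − p.
As a 3×3 matrix over Z this has rank 2, with invariant factors (1,1).

Reading off H_k = ker ∂_k / im ∂_{k+1}:

  H_1: rank ker ∂_1 − rank ∂_2 = (3 − 2) − 0 = 1, and there is no ∂_2, so H_1 ≅ Z.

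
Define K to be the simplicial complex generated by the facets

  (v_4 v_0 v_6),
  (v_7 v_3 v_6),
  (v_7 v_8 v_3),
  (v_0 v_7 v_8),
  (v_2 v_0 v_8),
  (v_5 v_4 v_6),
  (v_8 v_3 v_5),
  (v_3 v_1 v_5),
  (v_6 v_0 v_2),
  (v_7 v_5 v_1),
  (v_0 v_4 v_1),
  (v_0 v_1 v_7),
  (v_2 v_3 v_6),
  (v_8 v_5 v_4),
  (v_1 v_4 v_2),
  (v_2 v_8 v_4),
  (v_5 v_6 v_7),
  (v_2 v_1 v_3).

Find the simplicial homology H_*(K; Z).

H_0 ≅ Z,  H_1 ≅ Z × Z/2,  H_2 = 0.

Order the vertices as v_0 < v_1 < v_2 < v_3 < v_4 < v_5 < v_6 < v_7 < v_8. Listing each simplex with vertices in this order, K has dimension 2 with simplices:

  0-simplices (9): [v_0], [v_1], [v_2], [v_3], [v_4], [v_5], [v_6], [v_7], [v_8]
  1-simplices (27): (27 of them)
  2-simplices (18): (18 of them)

so the chain groups are C_0 ≅ Z^9, C_1 ≅ Z^27, C_2 ≅ Z^18.

The boundary map ∂_1: C_1 → C_0 is given by ∂[p,q] = [q] − [p].
This gives a 9×27 integer matrix of rank 8; reducing to Smith normal form yields diagonal entries (1,1,1,1,1,1,1,1).

Boundary ∂_2: C_2 → C_1 maps a triangle to the signed sum of its edges. For instance
  ∂[v_4,v_5,v_6] = [v_5,v_6] − [v_4,v_6] + [v_4,v_5],
  ∂[v_0,v_2,v_8] = [v_2,v_8] − [v_0,v_8] + [v_0,v_2].
The resulting 27×18 matrix has rank 18, and its Smith normal form has invariant factors (1,1,1,1,1,1,1,1,1,1,1,1,1,1,1,1,1,2).

Now H_k = ker ∂_k / im ∂_{k+1}, so:

  H_0: rank C_0 − rank ∂_1 = 9 − 8 = 1, and the invariant factors of ∂_1 are all 1, so H_0 = Z.
  H_1: rank ker ∂_1 − rank ∂_2 = (27 − 8) − 18 = 1, and ∂_2 has invariant factor 2 > 1, so H_1 = Z × Z/2.
  H_2: rank ker ∂_2 − rank ∂_3 = (18 − 18) − 0 = 0, and there is no ∂_3, so H_2 = 0.

As a check, the Euler characteristic is 9 − 27 + 18 = 0, which agrees with 1 − 1 + 0 = 0.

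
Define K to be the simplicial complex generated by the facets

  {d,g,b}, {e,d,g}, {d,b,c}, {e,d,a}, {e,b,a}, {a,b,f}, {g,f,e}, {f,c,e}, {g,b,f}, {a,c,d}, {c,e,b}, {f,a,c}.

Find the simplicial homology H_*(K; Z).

H_0 ≅ Z,  H_1 ≅ Z_2,  H_2 = 0.

Order the vertices as a < b < c < d < e < f < g. Listing each simplex with vertices in this order, K has dimension 2 with simplices:

  0-simplices (7): a, b, c, d, e, f, g
  1-simplices (18): ab, ac, ad, ae, af, bc, bd, be, bf, bg, cd, ce, cf, de, dg, ef, eg, fg
  2-simplices (12): abe, abf, acd, acf, ade, bcd, bce, bdg, bfg, cef, deg, efg

so the chain groups are C_0 ≅ Z^7, C_1 ≅ Z^18, C_2 ≅ Z^12.

Boundary ∂_1: C_1 → C_0 maps an edge to its endpoints' difference, ∂[p,q] = q − p. For instance
  ∂ab = b − a.
As a 7×18 matrix over Z this has rank 6, with invariant factors (1,1,1,1,1,1).

Boundary ∂_2: C_2 → C_1 maps a triangle to the signed sum of its edges. For instance
  ∂ade = de − ae + ad,
  ∂bdg = dg − bg + bd.
This gives a 18×12 integer matrix of rank 12; reducing to Smith normal form yields diagonal entries (1,1,1,1,1,1,1,1,1,1,1,2).

Now H_k = ker ∂_k / im ∂_{k+1}, so:

  H_0: rank C_0 − rank ∂_1 = 7 − 6 = 1, and the invariant factors of ∂_1 are all 1, so H_0 = Z.
  H_1: rank ker ∂_1 − rank ∂_2 = (18 − 6) − 12 = 0, and ∂_2 has invariant factor 2 > 1, so H_1 = Z_2.
  H_2: rank ker ∂_2 − rank ∂_3 = (12 − 12) − 0 = 0, and there is no ∂_3, so H_2 = 0.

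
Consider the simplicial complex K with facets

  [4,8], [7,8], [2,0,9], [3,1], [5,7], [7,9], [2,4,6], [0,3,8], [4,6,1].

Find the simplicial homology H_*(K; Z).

Take the total order 0 < 1 < 2 < 3 < 4 < 5 < 6 < 7 < 8 < 9 on the vertex set. Then K (dimension 2) consists of the simplices:

  0-simplices (10): [0], [1], [2], [3], [4], [5], [6], [7], [8], [9]
  1-simplices (16): [0,2], [0,3], [0,8], [0,9], [1,3], [1,4], [1,6], [2,4], [2,6], [2,9], [3,8], [4,6], [4,8], [5,7], [7,8], [7,9]
  2-simplices (4): [0,2,9], [0,3,8], [1,4,6], [2,4,6]

so the chain groups are C_0 ≅ Z^10, C_1 ≅ Z^16, C_2 ≅ Z^4.

∂_1: C_1 → C_0 maps an edge to its endpoints' difference, ∂[p,q] = q − p.
The resulting 10×16 matrix has rank 9, and its Smith normal form has invariant factors (1,1,1,1,1,1,1,1,1).

Boundary ∂_2: C_2 → C_1 acts by ∂[p,q,r] = [q,r] − [p,r] + [p,q]. For instance
  ∂[0,3,8] = [3,8] − [0,8] + [0,3],
  ∂[1,4,6] = [4,6] − [1,6] + [1,4].
The resulting 16×4 matrix has rank 4, and its Smith normal form has invariant factors (1,1,1,1).

Computing H_k = (kernel of ∂_k) / (image of ∂_{k+1}):

  H_0: rank C_0 − rank ∂_1 = 10 − 9 = 1, and the invariant factors of ∂_1 are all 1, so H_0 = Z.
  H_1: rank ker ∂_1 − rank ∂_2 = (16 − 9) − 4 = 3, and the invariant factors of ∂_2 are all 1, so H_1 = Z^3.
  H_2: rank ker ∂_2 − rank ∂_3 = (4 − 4) − 0 = 0, and there is no ∂_3, so H_2 = 0.

H_0 = Z,  H_1 = Z^3,  H_2 = 0.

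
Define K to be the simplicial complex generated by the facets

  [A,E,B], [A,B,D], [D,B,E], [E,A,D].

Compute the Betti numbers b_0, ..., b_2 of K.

b_0 = 1, b_1 = 0, b_2 = 1.

K has 4 vertices, 6 edges, 4 triangles.
rank ∂_0 = 0, rank ∂_1 = 3 ⇒ b_0 = 4 − 0 − 3 = 1; all invariant factors of ∂_1 are 1 so no torsion. So H_0 = Z.
rank ∂_1 = 3, rank ∂_2 = 3 ⇒ b_1 = 6 − 3 − 3 = 0; all invariant factors of ∂_2 are 1 so no torsion. So H_1 = 0.
rank ∂_2 = 3, rank ∂_3 = 0 ⇒ b_2 = 4 − 3 − 0 = 1. So H_2 = Z.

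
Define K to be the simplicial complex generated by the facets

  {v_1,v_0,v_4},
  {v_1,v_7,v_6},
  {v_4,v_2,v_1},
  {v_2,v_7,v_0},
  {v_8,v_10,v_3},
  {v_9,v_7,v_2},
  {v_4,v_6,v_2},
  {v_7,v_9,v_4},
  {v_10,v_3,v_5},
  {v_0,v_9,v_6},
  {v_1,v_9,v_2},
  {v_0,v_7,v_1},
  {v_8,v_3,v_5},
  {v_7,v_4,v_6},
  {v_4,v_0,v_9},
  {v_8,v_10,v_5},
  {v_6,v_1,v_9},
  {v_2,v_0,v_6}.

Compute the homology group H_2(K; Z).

Take the total order v_0 < v_1 < v_2 < v_3 < v_4 < v_5 < v_6 < v_7 < v_8 < v_9 < v_10 on the vertex set. Then K (dimension 2) consists of the simplices:

  0-simplices (11): [v_0], [v_1], [v_2], [v_3], [v_4], [v_5], [v_6], [v_7], [v_8], [v_9], [v_10]
  1-simplices (27): (27 of them)
  2-simplices (18): (18 of them)

Hence C_0 ≅ Z^11, C_1 ≅ Z^27, C_2 ≅ Z^18.

The boundary map ∂_1: C_1 → C_0 maps an edge to its endpoints' difference, ∂[p,q] = q − p. For instance
  ∂[v_5,v_10] = [v_10] − [v_5].
As a 11×27 matrix over Z this has rank 9, with invariant factors (1,1,1,1,1,1,1,1,1).

The boundary map ∂_2: C_2 → C_1 sends each 2-simplex [p,q,r] to [q,r] − [p,r] + [p,q]. For instance
  ∂[v_3,v_5,v_8] = [v_5,v_8] − [v_3,v_8] + [v_3,v_5],
  ∂[v_0,v_2,v_7] = [v_2,v_7] − [v_0,v_7] + [v_0,v_2].
As a 27×18 matrix over Z this has rank 16, with invariant factors (1,1,1,1,1,1,1,1,1,1,1,1,1,1,1,1).

Now H_k = ker ∂_k / im ∂_{k+1}, so:

  H_2: rank ker ∂_2 − rank ∂_3 = (18 − 16) − 0 = 2, and there is no ∂_3, so H_2 = Z^2.

(K is a triangulation of the disjoint union of the torus T^2 and the 2-sphere S^2.)

H_2 = Z^2.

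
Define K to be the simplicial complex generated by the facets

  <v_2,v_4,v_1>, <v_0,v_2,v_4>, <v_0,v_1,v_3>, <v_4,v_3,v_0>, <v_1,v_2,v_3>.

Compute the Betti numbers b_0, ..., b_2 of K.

We work with the vertex ordering v_0 < v_1 < v_2 < v_3 < v_4. The simplices of K, each written with vertices in increasing order, are:

  0-simplices (5): [v_0], [v_1], [v_2], [v_3], [v_4]
  1-simplices (10): [v_0,v_1], [v_0,v_2], [v_0,v_3], [v_0,v_4], [v_1,v_2], [v_1,v_3], [v_1,v_4], [v_2,v_3], [v_2,v_4], [v_3,v_4]
  2-simplices (5): [v_0,v_1,v_3], [v_0,v_2,v_4], [v_0,v_3,v_4], [v_1,v_2,v_3], [v_1,v_2,v_4]

Hence C_0 ≅ Z^5, C_1 ≅ Z^10, C_2 ≅ Z^5.

∂_1: C_1 → C_0 maps an edge to its endpoints' difference, ∂[p,q] = q − p. For instance
  ∂[v_1,v_2] = [v_2] − [v_1].
The resulting 5×10 matrix has rank 4, and its Smith normal form has invariant factors (1,1,1,1).

Boundary ∂_2: C_2 → C_1 acts by ∂[p,q,r] = [q,r] − [p,r] + [p,q]. For instance
  ∂[v_1,v_2,v_4] = [v_2,v_4] − [v_1,v_4] + [v_1,v_2],
  ∂[v_0,v_1,v_3] = [v_1,v_3] − [v_0,v_3] + [v_0,v_1].
The 10×5 boundary matrix has rank 5 and Smith normal form diag(1,1,1,1,1).

Computing H_k = (kernel of ∂_k) / (image of ∂_{k+1}):

  H_0: rank C_0 − rank ∂_1 = 5 − 4 = 1, and the invariant factors of ∂_1 are all 1, so H_0 ≅ Z.
  H_1: rank ker ∂_1 − rank ∂_2 = (10 − 4) − 5 = 1, and the invariant factors of ∂_2 are all 1, so H_1 ≅ Z.
  H_2: rank ker ∂_2 − rank ∂_3 = (5 − 5) − 0 = 0, and there is no ∂_3, so H_2 ≅ 0.

As a check, the Euler characteristic is 5 − 10 + 5 = 0, which agrees with 1 − 1 + 0 = 0.
(K is a triangulation of the Möbius band.)

Hence the Betti numbers are b_0 = 1, b_1 = 1, b_2 = 0.

b_0 = 1, b_1 = 1, b_2 = 0.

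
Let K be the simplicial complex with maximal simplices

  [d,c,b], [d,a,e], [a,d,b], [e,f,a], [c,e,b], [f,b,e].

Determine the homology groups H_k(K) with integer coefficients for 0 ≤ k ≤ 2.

Fix the vertex order a < b < c < d < e < f and write every simplex with vertices in increasing order. Then dim K = 2 and the simplices of K are:

  0-simplices (6): a, b, c, d, e, f
  1-simplices (12): ab, ad, ae, af, bc, bd, be, bf, cd, ce, de, ef
  2-simplices (6): abd, ade, aef, bcd, bce, bef

Hence C_0 ≅ Z^6, C_1 ≅ Z^12, C_2 ≅ Z^6.

Boundary ∂_1: C_1 → C_0 is given by ∂[p,q] = [q] − [p].
The resulting 6×12 matrix has rank 5, and its Smith normal form has invariant factors (1,1,1,1,1).

∂_2: C_2 → C_1 acts by ∂[p,q,r] = [q,r] − [p,r] + [p,q]. For instance
  ∂ade = de − ae + ad,
  ∂aef = ef − af + ae.
The resulting 12×6 matrix has rank 6, and its Smith normal form has invariant factors (1,1,1,1,1,1).

Computing H_k = (kernel of ∂_k) / (image of ∂_{k+1}):

  H_0: rank C_0 − rank ∂_1 = 6 − 5 = 1, and the invariant factors of ∂_1 are all 1, so H_0 = Z.
  H_1: rank ker ∂_1 − rank ∂_2 = (12 − 5) − 6 = 1, and the invariant factors of ∂_2 are all 1, so H_1 = Z.
  H_2: rank ker ∂_2 − rank ∂_3 = (6 − 6) − 0 = 0, and there is no ∂_3, so H_2 = 0.

(K is a triangulation of the cylinder S^1 x I.)

H_0 ≅ Z,  H_1 ≅ Z,  H_2 = 0.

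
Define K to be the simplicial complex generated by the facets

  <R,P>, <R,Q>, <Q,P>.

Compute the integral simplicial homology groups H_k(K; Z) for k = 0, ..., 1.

Order the vertices as P < Q < R. Listing each simplex with vertices in this order, K has dimension 1 with simplices:

  0-simplices (3): P, Q, R
  1-simplices (3): PQ, PR, QR

giving chain groups C_0 ≅ Z^3, C_1 ≅ Z^3.

∂_1: C_1 → C_0 is given by ∂[p,q] = [q] − [p]. For instance
  ∂PR = R − P.
The 3×3 boundary matrix has rank 2 and Smith normal form diag(1,1).

Reading off H_k = ker ∂_k / im ∂_{k+1}:

  H_0: rank C_0 − rank ∂_1 = 3 − 2 = 1, and the invariant factors of ∂_1 are all 1, so H_0 ≅ Z.
  H_1: rank ker ∂_1 − rank ∂_2 = (3 − 2) − 0 = 1, and there is no ∂_2, so H_1 ≅ Z.

(K is a triangulation of the circle S^1.)

H_0 ≅ Z,  H_1 ≅ Z.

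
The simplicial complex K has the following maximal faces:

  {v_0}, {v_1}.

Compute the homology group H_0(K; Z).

Take the total order v_0 < v_1 on the vertex set. Then K (dimension 0) consists of the simplices:

  0-simplices (2): [v_0], [v_1]

Hence C_0 ≅ Z^2.

Reading off H_k = ker ∂_k / im ∂_{k+1}:

  H_0: rank C_0 − rank ∂_1 = 2 − 0 = 2, and there is no ∂_1, so H_0 = Z^2.

H_0 ≅ Z^2.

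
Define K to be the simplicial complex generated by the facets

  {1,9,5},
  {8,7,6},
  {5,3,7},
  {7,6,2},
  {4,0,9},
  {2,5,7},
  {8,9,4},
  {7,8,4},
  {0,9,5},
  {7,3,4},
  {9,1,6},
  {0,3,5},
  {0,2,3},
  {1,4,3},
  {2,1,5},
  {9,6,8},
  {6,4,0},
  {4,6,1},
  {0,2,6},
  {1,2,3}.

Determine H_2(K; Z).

We work with the vertex ordering 0 < 1 < 2 < 3 < 4 < 5 < 6 < 7 < 8 < 9. The simplices of K, each written with vertices in increasing order, are:

  0-simplices (10): [0], [1], [2], [3], [4], [5], [6], [7], [8], [9]
  1-simplices (30): (30 of them)
  2-simplices (20): (20 of them)

Hence C_0 ≅ Z^10, C_1 ≅ Z^30, C_2 ≅ Z^20.

Boundary ∂_1: C_1 → C_0 sends each edge [p,q] (with p < q) to q − p.
This gives a 10×30 integer matrix of rank 9; reducing to Smith normal form yields diagonal entries (1,1,1,1,1,1,1,1,1).

Boundary ∂_2: C_2 → C_1 acts by ∂[p,q,r] = [q,r] − [p,r] + [p,q]. For instance
  ∂[2,6,7] = [6,7] − [2,7] + [2,6],
  ∂[0,3,5] = [3,5] − [0,5] + [0,3].
The 30×20 boundary matrix has rank 20 and Smith normal form diag(1,1,1,1,1,1,1,1,1,1,1,1,1,1,1,1,1,1,1,2).

Now H_k = ker ∂_k / im ∂_{k+1}, so:

  H_2: rank ker ∂_2 − rank ∂_3 = (20 − 20) − 0 = 0, and there is no ∂_3, so H_2 = 0.

(K is a triangulation of the Klein bottle.)

H_2 ≅ 0.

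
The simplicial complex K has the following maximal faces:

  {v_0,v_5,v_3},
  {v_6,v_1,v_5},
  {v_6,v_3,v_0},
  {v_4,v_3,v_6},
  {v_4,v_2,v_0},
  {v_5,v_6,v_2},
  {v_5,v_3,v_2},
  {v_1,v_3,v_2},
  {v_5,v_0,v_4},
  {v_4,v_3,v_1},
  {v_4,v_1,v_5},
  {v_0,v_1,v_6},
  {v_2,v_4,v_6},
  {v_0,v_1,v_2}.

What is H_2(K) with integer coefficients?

H_2 = Z.

Order the vertices as v_0 < v_1 < v_2 < v_3 < v_4 < v_5 < v_6. Listing each simplex with vertices in this order, K has dimension 2 with simplices:

  0-simplices (7): [v_0], [v_1], [v_2], [v_3], [v_4], [v_5], [v_6]
  1-simplices (21): (21 of them)
  2-simplices (14): (14 of them)

so the chain groups are C_0 ≅ Z^7, C_1 ≅ Z^21, C_2 ≅ Z^14.

The boundary map ∂_1: C_1 → C_0 is given by ∂[p,q] = [q] − [p].
The 7×21 boundary matrix has rank 6 and Smith normal form diag(1,1,1,1,1,1).

∂_2: C_2 → C_1 sends each 2-simplex [p,q,r] to [q,r] − [p,r] + [p,q]. For instance
  ∂[v_2,v_3,v_5] = [v_3,v_5] − [v_2,v_5] + [v_2,v_3],
  ∂[v_0,v_4,v_5] = [v_4,v_5] − [v_0,v_5] + [v_0,v_4].
This gives a 21×14 integer matrix of rank 13; reducing to Smith normal form yields diagonal entries (1,1,1,1,1,1,1,1,1,1,1,1,1).

From H_k ≅ ker(∂_k) / im(∂_{k+1}) we obtain:

  H_2: rank ker ∂_2 − rank ∂_3 = (14 − 13) − 0 = 1, and there is no ∂_3, so H_2 ≅ Z.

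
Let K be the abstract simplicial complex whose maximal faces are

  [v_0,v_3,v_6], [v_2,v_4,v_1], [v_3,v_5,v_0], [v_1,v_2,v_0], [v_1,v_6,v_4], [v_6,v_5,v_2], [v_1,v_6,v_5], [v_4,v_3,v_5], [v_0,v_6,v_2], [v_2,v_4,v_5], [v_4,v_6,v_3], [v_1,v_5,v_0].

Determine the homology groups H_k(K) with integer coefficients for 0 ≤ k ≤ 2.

Fix the vertex order v_0 < v_1 < v_2 < v_3 < v_4 < v_5 < v_6 and write every simplex with vertices in increasing order. Then dim K = 2 and the simplices of K are:

  0-simplices (7): [v_0], [v_1], [v_2], [v_3], [v_4], [v_5], [v_6]
  1-simplices (18): (18 of them)
  2-simplices (12): (12 of them)

Hence C_0 ≅ Z^7, C_1 ≅ Z^18, C_2 ≅ Z^12.

The boundary map ∂_1: C_1 → C_0 sends each edge [p,q] (with p < q) to q − p.
The 7×18 boundary matrix has rank 6 and Smith normal form diag(1,1,1,1,1,1).

The boundary map ∂_2: C_2 → C_1 acts by ∂[p,q,r] = [q,r] − [p,r] + [p,q]. For instance
  ∂[v_0,v_3,v_5] = [v_3,v_5] − [v_0,v_5] + [v_0,v_3],
  ∂[v_2,v_5,v_6] = [v_5,v_6] − [v_2,v_6] + [v_2,v_5].
As a 18×12 matrix over Z this has rank 12, with invariant factors (1,1,1,1,1,1,1,1,1,1,1,2).

Now H_k = ker ∂_k / im ∂_{k+1}, so:

  H_0: rank C_0 − rank ∂_1 = 7 − 6 = 1, and the invariant factors of ∂_1 are all 1, so H_0 = Z.
  H_1: rank ker ∂_1 − rank ∂_2 = (18 − 6) − 12 = 0, and ∂_2 has invariant factor 2 > 1, so H_1 = Z/2.
  H_2: rank ker ∂_2 − rank ∂_3 = (12 − 12) − 0 = 0, and there is no ∂_3, so H_2 = 0.

(K is a triangulation of the real projective plane RP^2.)

H_0 ≅ Z,  H_1 ≅ Z/2,  H_2 = 0.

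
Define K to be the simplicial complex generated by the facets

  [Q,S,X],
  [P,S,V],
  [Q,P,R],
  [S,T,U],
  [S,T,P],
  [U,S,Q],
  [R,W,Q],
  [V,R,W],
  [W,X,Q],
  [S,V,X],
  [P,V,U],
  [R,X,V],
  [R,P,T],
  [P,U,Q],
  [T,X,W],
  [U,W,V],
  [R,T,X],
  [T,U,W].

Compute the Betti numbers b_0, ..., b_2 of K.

b_0 = 1, b_1 = 1, b_2 = 0.

K has 9 vertices, 27 edges, 18 triangles.
rank ∂_0 = 0, rank ∂_1 = 8 ⇒ b_0 = 9 − 0 − 8 = 1; all invariant factors of ∂_1 are 1 so no torsion. So H_0 = Z.
rank ∂_1 = 8, rank ∂_2 = 18 ⇒ b_1 = 27 − 8 − 18 = 1; ∂_2 has invariant factor(s) [2] giving torsion. So H_1 = Z ⊕ Z/2Z.
rank ∂_2 = 18, rank ∂_3 = 0 ⇒ b_2 = 18 − 18 − 0 = 0. So H_2 = 0.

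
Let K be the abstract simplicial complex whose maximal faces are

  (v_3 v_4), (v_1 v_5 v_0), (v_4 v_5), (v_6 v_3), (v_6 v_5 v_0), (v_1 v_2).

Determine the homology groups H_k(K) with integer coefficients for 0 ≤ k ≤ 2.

H_0 ≅ Z,  H_1 ≅ Z,  H_2 = 0.

We work with the vertex ordering v_0 < v_1 < v_2 < v_3 < v_4 < v_5 < v_6. The simplices of K, each written with vertices in increasing order, are:

  0-simplices (7): [v_0], [v_1], [v_2], [v_3], [v_4], [v_5], [v_6]
  1-simplices (9): [v_0,v_1], [v_0,v_5], [v_0,v_6], [v_1,v_2], [v_1,v_5], [v_3,v_4], [v_3,v_6], [v_4,v_5], [v_5,v_6]
  2-simplices (2): [v_0,v_1,v_5], [v_0,v_5,v_6]

giving chain groups C_0 ≅ Z^7, C_1 ≅ Z^9, C_2 ≅ Z^2.

Boundary ∂_1: C_1 → C_0 sends each edge [p,q] (with p < q) to q − p. For instance
  ∂[v_0,v_5] = [v_5] − [v_0].
The resulting 7×9 matrix has rank 6, and its Smith normal form has invariant factors (1,1,1,1,1,1).

Boundary ∂_2: C_2 → C_1 maps a triangle to the signed sum of its edges. For instance
  ∂[v_0,v_1,v_5] = [v_1,v_5] − [v_0,v_5] + [v_0,v_1],
  ∂[v_0,v_5,v_6] = [v_5,v_6] − [v_0,v_6] + [v_0,v_5].
This gives a 9×2 integer matrix of rank 2; reducing to Smith normal form yields diagonal entries (1,1).

Reading off H_k = ker ∂_k / im ∂_{k+1}:

  H_0: rank C_0 − rank ∂_1 = 7 − 6 = 1, and the invariant factors of ∂_1 are all 1, so H_0 ≅ Z.
  H_1: rank ker ∂_1 − rank ∂_2 = (9 − 6) − 2 = 1, and the invariant factors of ∂_2 are all 1, so H_1 ≅ Z.
  H_2: rank ker ∂_2 − rank ∂_3 = (2 − 2) − 0 = 0, and there is no ∂_3, so H_2 ≅ 0.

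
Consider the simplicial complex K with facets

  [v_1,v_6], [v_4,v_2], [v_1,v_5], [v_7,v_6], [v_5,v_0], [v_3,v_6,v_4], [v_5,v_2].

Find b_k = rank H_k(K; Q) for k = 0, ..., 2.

b_0 = 1, b_1 = 1, b_2 = 0.

K has 8 vertices, 9 edges, 1 triangle.
rank ∂_0 = 0, rank ∂_1 = 7 ⇒ b_0 = 8 − 0 − 7 = 1; all invariant factors of ∂_1 are 1 so no torsion. So H_0 ≅ Z.
rank ∂_1 = 7, rank ∂_2 = 1 ⇒ b_1 = 9 − 7 − 1 = 1; all invariant factors of ∂_2 are 1 so no torsion. So H_1 ≅ Z.
rank ∂_2 = 1, rank ∂_3 = 0 ⇒ b_2 = 1 − 1 − 0 = 0. So H_2 ≅ 0.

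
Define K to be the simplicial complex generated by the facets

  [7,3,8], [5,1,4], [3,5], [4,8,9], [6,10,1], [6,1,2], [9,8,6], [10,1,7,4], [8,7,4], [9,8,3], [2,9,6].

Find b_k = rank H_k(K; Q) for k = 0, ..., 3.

Fix the vertex order 1 < 2 < 3 < 4 < 5 < 6 < 7 < 8 < 9 < 10 and write every simplex with vertices in increasing order. Then dim K = 3 and the simplices of K are:

  0-simplices (10): [1], [2], [3], [4], [5], [6], [7], [8], [9], [10]
  1-simplices (23): (23 of them)
  2-simplices (13): [1,2,6], [1,4,5], [1,4,7], [1,4,10], [1,6,10], [1,7,10], [2,6,9], [3,7,8], [3,8,9], [4,7,8], [4,7,10], [4,8,9], [6,8,9]
  3-simplices (1): [1,4,7,10]

giving chain groups C_0 ≅ Z^10, C_1 ≅ Z^23, C_2 ≅ Z^13, C_3 ≅ Z^1.

Boundary ∂_1: C_1 → C_0 is given by ∂[p,q] = [q] − [p]. For instance
  ∂[2,6] = [6] − [2].
As a 10×23 matrix over Z this has rank 9, with invariant factors (1,1,1,1,1,1,1,1,1).

The boundary map ∂_2: C_2 → C_1 sends each 2-simplex [p,q,r] to [q,r] − [p,r] + [p,q]. For instance
  ∂[6,8,9] = [8,9] − [6,9] + [6,8],
  ∂[1,7,10] = [7,10] − [1,10] + [1,7].
This gives a 23×13 integer matrix of rank 12; reducing to Smith normal form yields diagonal entries (1,1,1,1,1,1,1,1,1,1,1,1).

∂_3: C_3 → C_2 sends each 3-simplex σ to the alternating sum Σ_i (−1)^i (σ with its i-th vertex removed). For instance
  ∂[1,4,7,10] = [4,7,10] − [1,7,10] + [1,4,10] − [1,4,7].
This gives a 13×1 integer matrix of rank 1; reducing to Smith normal form yields diagonal entries (1).

Reading off H_k = ker ∂_k / im ∂_{k+1}:

  H_0: rank C_0 − rank ∂_1 = 10 − 9 = 1, and the invariant factors of ∂_1 are all 1, so H_0 ≅ Z.
  H_1: rank ker ∂_1 − rank ∂_2 = (23 − 9) − 12 = 2, and the invariant factors of ∂_2 are all 1, so H_1 ≅ Z^2.
  H_2: rank ker ∂_2 − rank ∂_3 = (13 − 12) − 1 = 0, and the invariant factors of ∂_3 are all 1, so H_2 ≅ 0.
  H_3: rank ker ∂_3 − rank ∂_4 = (1 − 1) − 0 = 0, and there is no ∂_4, so H_3 ≅ 0.

As a check, the Euler characteristic is 10 − 23 + 13 − 1 = -1, which agrees with 1 − 2 + 0 − 0 = -1.

Hence the Betti numbers are b_0 = 1, b_1 = 2, b_2 = 0, b_3 = 0.

b_0 = 1, b_1 = 2, b_2 = 0, b_3 = 0.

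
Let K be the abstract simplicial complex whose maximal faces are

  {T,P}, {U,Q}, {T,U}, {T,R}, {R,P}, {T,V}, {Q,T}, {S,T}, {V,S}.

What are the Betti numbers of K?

b_0 = 1, b_1 = 3.

Take the total order P < Q < R < S < T < U < V on the vertex set. Then K (dimension 1) consists of the simplices:

  0-simplices (7): P, Q, R, S, T, U, V
  1-simplices (9): PR, PT, QT, QU, RT, ST, SV, TU, TV

so the chain groups are C_0 ≅ Z^7, C_1 ≅ Z^9.

∂_1: C_1 → C_0 is given by ∂[p,q] = [q] − [p]. For instance
  ∂RT = T − R.
As a 7×9 matrix over Z this has rank 6, with invariant factors (1,1,1,1,1,1).

Computing H_k = (kernel of ∂_k) / (image of ∂_{k+1}):

  H_0: rank C_0 − rank ∂_1 = 7 − 6 = 1, and the invariant factors of ∂_1 are all 1, so H_0 ≅ Z.
  H_1: rank ker ∂_1 − rank ∂_2 = (9 − 6) − 0 = 3, and there is no ∂_2, so H_1 ≅ Z^3.

(K is a triangulation of a wedge of 3 circles.)

Hence the Betti numbers are b_0 = 1, b_1 = 3.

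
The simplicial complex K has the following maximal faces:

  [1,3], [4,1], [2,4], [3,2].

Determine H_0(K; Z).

H_0 = Z.

Take the total order 1 < 2 < 3 < 4 on the vertex set. Then K (dimension 1) consists of the simplices:

  0-simplices (4): [1], [2], [3], [4]
  1-simplices (4): [1,3], [1,4], [2,3], [2,4]

so the chain groups are C_0 ≅ Z^4, C_1 ≅ Z^4.

∂_1: C_1 → C_0 sends each edge [p,q] (with p < q) to q − p. For instance
  ∂[1,4] = [4] − [1].
The resulting 4×4 matrix has rank 3, and its Smith normal form has invariant factors (1,1,1).

Computing H_k = (kernel of ∂_k) / (image of ∂_{k+1}):

  H_0: rank C_0 − rank ∂_1 = 4 − 3 = 1, and the invariant factors of ∂_1 are all 1, so H_0 = Z.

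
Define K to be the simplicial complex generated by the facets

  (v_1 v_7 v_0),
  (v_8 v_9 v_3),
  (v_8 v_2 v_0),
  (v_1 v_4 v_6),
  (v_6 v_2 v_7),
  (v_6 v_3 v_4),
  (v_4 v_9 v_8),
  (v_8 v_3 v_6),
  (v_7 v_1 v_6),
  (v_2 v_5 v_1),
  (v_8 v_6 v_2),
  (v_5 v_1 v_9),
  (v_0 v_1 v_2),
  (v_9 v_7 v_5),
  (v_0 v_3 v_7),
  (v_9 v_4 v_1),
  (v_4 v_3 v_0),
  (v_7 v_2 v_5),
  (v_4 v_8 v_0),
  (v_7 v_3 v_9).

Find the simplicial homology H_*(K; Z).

H_0 = Z,  H_1 = Z × Z/2,  H_2 = 0.

Fix the vertex order v_0 < v_1 < v_2 < v_3 < v_4 < v_5 < v_6 < v_7 < v_8 < v_9 and write every simplex with vertices in increasing order. Then dim K = 2 and the simplices of K are:

  0-simplices (10): [v_0], [v_1], [v_2], [v_3], [v_4], [v_5], [v_6], [v_7], [v_8], [v_9]
  1-simplices (30): (30 of them)
  2-simplices (20): (20 of them)

giving chain groups C_0 ≅ Z^10, C_1 ≅ Z^30, C_2 ≅ Z^20.

Boundary ∂_1: C_1 → C_0 sends each edge [p,q] (with p < q) to q − p. For instance
  ∂[v_6,v_7] = [v_7] − [v_6].
The resulting 10×30 matrix has rank 9, and its Smith normal form has invariant factors (1,1,1,1,1,1,1,1,1).

The boundary map ∂_2: C_2 → C_1 acts by ∂[p,q,r] = [q,r] − [p,r] + [p,q]. For instance
  ∂[v_1,v_4,v_6] = [v_4,v_6] − [v_1,v_6] + [v_1,v_4],
  ∂[v_1,v_5,v_9] = [v_5,v_9] − [v_1,v_9] + [v_1,v_5].
The 30×20 boundary matrix has rank 20 and Smith normal form diag(1,1,1,1,1,1,1,1,1,1,1,1,1,1,1,1,1,1,1,2).

From H_k ≅ ker(∂_k) / im(∂_{k+1}) we obtain:

  H_0: rank C_0 − rank ∂_1 = 10 − 9 = 1, and the invariant factors of ∂_1 are all 1, so H_0 ≅ Z.
  H_1: rank ker ∂_1 − rank ∂_2 = (30 − 9) − 20 = 1, and ∂_2 has invariant factor 2 > 1, so H_1 ≅ Z × Z/2.
  H_2: rank ker ∂_2 − rank ∂_3 = (20 − 20) − 0 = 0, and there is no ∂_3, so H_2 ≅ 0.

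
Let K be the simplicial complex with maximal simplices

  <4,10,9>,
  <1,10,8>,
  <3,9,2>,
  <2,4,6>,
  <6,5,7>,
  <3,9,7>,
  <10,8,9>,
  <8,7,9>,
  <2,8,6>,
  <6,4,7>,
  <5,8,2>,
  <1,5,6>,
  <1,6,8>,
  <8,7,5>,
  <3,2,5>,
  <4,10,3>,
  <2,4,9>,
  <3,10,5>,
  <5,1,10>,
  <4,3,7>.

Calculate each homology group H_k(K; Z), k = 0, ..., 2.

H_0 ≅ Z,  H_1 ≅ Z ⊕ Z/2,  H_2 = 0.

Fix the vertex order 1 < 2 < 3 < 4 < 5 < 6 < 7 < 8 < 9 < 10 and write every simplex with vertices in increasing order. Then dim K = 2 and the simplices of K are:

  0-simplices (10): [1], [2], [3], [4], [5], [6], [7], [8], [9], [10]
  1-simplices (30): (30 of them)
  2-simplices (20): (20 of them)

giving chain groups C_0 ≅ Z^10, C_1 ≅ Z^30, C_2 ≅ Z^20.

Boundary ∂_1: C_1 → C_0 is given by ∂[p,q] = [q] − [p]. For instance
  ∂[3,10] = [10] − [3].
This gives a 10×30 integer matrix of rank 9; reducing to Smith normal form yields diagonal entries (1,1,1,1,1,1,1,1,1).

The boundary map ∂_2: C_2 → C_1 acts by ∂[p,q,r] = [q,r] − [p,r] + [p,q]. For instance
  ∂[3,4,10] = [4,10] − [3,10] + [3,4],
  ∂[1,5,10] = [5,10] − [1,10] + [1,5].
The 30×20 boundary matrix has rank 20 and Smith normal form diag(1,1,1,1,1,1,1,1,1,1,1,1,1,1,1,1,1,1,1,2).

Computing H_k = (kernel of ∂_k) / (image of ∂_{k+1}):

  H_0: rank C_0 − rank ∂_1 = 10 − 9 = 1, and the invariant factors of ∂_1 are all 1, so H_0 = Z.
  H_1: rank ker ∂_1 − rank ∂_2 = (30 − 9) − 20 = 1, and ∂_2 has invariant factor 2 > 1, so H_1 = Z ⊕ Z/2.
  H_2: rank ker ∂_2 − rank ∂_3 = (20 − 20) − 0 = 0, and there is no ∂_3, so H_2 = 0.

As a check, the Euler characteristic is 10 − 30 + 20 = 0, which agrees with 1 − 1 + 0 = 0.
(K is a triangulation of the Klein bottle.)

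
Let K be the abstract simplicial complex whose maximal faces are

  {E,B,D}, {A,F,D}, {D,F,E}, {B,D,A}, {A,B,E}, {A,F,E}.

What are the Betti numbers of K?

b_0 = 1, b_1 = 0, b_2 = 1.

K has 5 vertices, 9 edges, 6 triangles.
rank ∂_0 = 0, rank ∂_1 = 4 ⇒ b_0 = 5 − 0 − 4 = 1; all invariant factors of ∂_1 are 1 so no torsion. So H_0 ≅ Z.
rank ∂_1 = 4, rank ∂_2 = 5 ⇒ b_1 = 9 − 4 − 5 = 0; all invariant factors of ∂_2 are 1 so no torsion. So H_1 ≅ 0.
rank ∂_2 = 5, rank ∂_3 = 0 ⇒ b_2 = 6 − 5 − 0 = 1. So H_2 ≅ Z.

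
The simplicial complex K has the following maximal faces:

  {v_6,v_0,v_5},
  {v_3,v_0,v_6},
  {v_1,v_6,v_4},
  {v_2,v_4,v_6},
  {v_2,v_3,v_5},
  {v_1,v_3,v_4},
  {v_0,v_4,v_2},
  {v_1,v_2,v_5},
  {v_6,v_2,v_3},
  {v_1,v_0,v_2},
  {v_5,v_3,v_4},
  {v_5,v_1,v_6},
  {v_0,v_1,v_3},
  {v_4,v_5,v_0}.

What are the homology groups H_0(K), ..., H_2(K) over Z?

K has 7 vertices, 21 edges, 14 triangles.
rank ∂_0 = 0, rank ∂_1 = 6 ⇒ b_0 = 7 − 0 − 6 = 1; all invariant factors of ∂_1 are 1 so no torsion. So H_0 = Z.
rank ∂_1 = 6, rank ∂_2 = 13 ⇒ b_1 = 21 − 6 − 13 = 2; all invariant factors of ∂_2 are 1 so no torsion. So H_1 = Z^2.
rank ∂_2 = 13, rank ∂_3 = 0 ⇒ b_2 = 14 − 13 − 0 = 1. So H_2 = Z.

H_0 ≅ Z,  H_1 ≅ Z^2,  H_2 ≅ Z.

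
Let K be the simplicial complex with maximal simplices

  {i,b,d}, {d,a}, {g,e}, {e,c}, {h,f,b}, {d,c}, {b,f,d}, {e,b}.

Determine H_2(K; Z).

K has 9 vertices, 12 edges, 3 triangles.
rank ∂_2 = 3, rank ∂_3 = 0 ⇒ b_2 = 3 − 3 − 0 = 0. So H_2 = 0.

H_2 = 0.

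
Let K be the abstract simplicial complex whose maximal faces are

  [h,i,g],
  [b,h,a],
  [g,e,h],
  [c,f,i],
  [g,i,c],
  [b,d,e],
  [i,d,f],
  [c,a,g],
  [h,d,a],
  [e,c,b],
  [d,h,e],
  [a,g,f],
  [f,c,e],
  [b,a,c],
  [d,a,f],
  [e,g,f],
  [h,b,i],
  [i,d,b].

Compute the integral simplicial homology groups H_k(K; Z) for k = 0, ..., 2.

We work with the vertex ordering a < b < c < d < e < f < g < h < i. The simplices of K, each written with vertices in increasing order, are:

  0-simplices (9): a, b, c, d, e, f, g, h, i
  1-simplices (27): ab, ac, ad, af, ag, ah, bc, bd, be, bh, bi, ce, cf, cg, ci, de, df, dh, di, ef, eg, eh, fg, fi, gh, gi, hi
  2-simplices (18): abc, abh, acg, adf, adh, afg, bce, bde, bdi, bhi, cef, cfi, cgi, deh, dfi, efg, egh, ghi

giving chain groups C_0 ≅ Z^9, C_1 ≅ Z^27, C_2 ≅ Z^18.

Boundary ∂_1: C_1 → C_0 maps an edge to its endpoints' difference, ∂[p,q] = q − p.
The resulting 9×27 matrix has rank 8, and its Smith normal form has invariant factors (1,1,1,1,1,1,1,1).

Boundary ∂_2: C_2 → C_1 sends each 2-simplex [p,q,r] to [q,r] − [p,r] + [p,q]. For instance
  ∂deh = eh − dh + de,
  ∂dfi = fi − di + df.
The 27×18 boundary matrix has rank 18 and Smith normal form diag(1,1,1,1,1,1,1,1,1,1,1,1,1,1,1,1,1,2).

From H_k ≅ ker(∂_k) / im(∂_{k+1}) we obtain:

  H_0: rank C_0 − rank ∂_1 = 9 − 8 = 1, and the invariant factors of ∂_1 are all 1, so H_0 ≅ Z.
  H_1: rank ker ∂_1 − rank ∂_2 = (27 − 8) − 18 = 1, and ∂_2 has invariant factor 2 > 1, so H_1 ≅ Z ⊕ Z/2.
  H_2: rank ker ∂_2 − rank ∂_3 = (18 − 18) − 0 = 0, and there is no ∂_3, so H_2 ≅ 0.

H_0 ≅ Z,  H_1 ≅ Z ⊕ Z/2,  H_2 = 0.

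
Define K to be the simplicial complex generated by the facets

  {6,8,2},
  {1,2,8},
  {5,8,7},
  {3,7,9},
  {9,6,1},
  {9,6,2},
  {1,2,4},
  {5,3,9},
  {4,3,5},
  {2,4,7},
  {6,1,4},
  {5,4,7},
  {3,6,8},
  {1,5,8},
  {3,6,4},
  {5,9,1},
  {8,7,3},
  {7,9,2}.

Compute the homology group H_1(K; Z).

Take the total order 1 < 2 < 3 < 4 < 5 < 6 < 7 < 8 < 9 on the vertex set. Then K (dimension 2) consists of the simplices:

  0-simplices (9): [1], [2], [3], [4], [5], [6], [7], [8], [9]
  1-simplices (27): (27 of them)
  2-simplices (18): [1,2,4], [1,2,8], [1,4,6], [1,5,8], [1,5,9], [1,6,9], [2,4,7], [2,6,8], [2,6,9], [2,7,9], [3,4,5], [3,4,6], [3,5,9], [3,6,8], [3,7,8], [3,7,9], [4,5,7], [5,7,8]

giving chain groups C_0 ≅ Z^9, C_1 ≅ Z^27, C_2 ≅ Z^18.

The boundary map ∂_1: C_1 → C_0 is given by ∂[p,q] = [q] − [p].
The 9×27 boundary matrix has rank 8 and Smith normal form diag(1,1,1,1,1,1,1,1).

The boundary map ∂_2: C_2 → C_1 acts by ∂[p,q,r] = [q,r] − [p,r] + [p,q]. For instance
  ∂[2,6,8] = [6,8] − [2,8] + [2,6],
  ∂[1,6,9] = [6,9] − [1,9] + [1,6].
This gives a 27×18 integer matrix of rank 18; reducing to Smith normal form yields diagonal entries (1,1,1,1,1,1,1,1,1,1,1,1,1,1,1,1,1,2).

Now H_k = ker ∂_k / im ∂_{k+1}, so:

  H_1: rank ker ∂_1 − rank ∂_2 = (27 − 8) − 18 = 1, and ∂_2 has invariant factor 2 > 1, so H_1 ≅ Z ⊕ Z/2.

H_1 ≅ Z ⊕ Z/2.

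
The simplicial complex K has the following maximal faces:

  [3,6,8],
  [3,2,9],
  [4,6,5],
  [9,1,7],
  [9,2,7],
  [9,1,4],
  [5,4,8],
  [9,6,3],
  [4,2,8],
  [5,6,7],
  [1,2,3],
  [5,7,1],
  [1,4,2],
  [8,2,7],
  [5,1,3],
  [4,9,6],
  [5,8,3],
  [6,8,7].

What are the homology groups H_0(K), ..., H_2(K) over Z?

Order the vertices as 1 < 2 < 3 < 4 < 5 < 6 < 7 < 8 < 9. Listing each simplex with vertices in this order, K has dimension 2 with simplices:

  0-simplices (9): [1], [2], [3], [4], [5], [6], [7], [8], [9]
  1-simplices (27): (27 of them)
  2-simplices (18): [1,2,3], [1,2,4], [1,3,5], [1,4,9], [1,5,7], [1,7,9], [2,3,9], [2,4,8], [2,7,8], [2,7,9], [3,5,8], [3,6,8], [3,6,9], [4,5,6], [4,5,8], [4,6,9], [5,6,7], [6,7,8]

Hence C_0 ≅ Z^9, C_1 ≅ Z^27, C_2 ≅ Z^18.

Boundary ∂_1: C_1 → C_0 sends each edge [p,q] (with p < q) to q − p.
The resulting 9×27 matrix has rank 8, and its Smith normal form has invariant factors (1,1,1,1,1,1,1,1).

∂_2: C_2 → C_1 acts by ∂[p,q,r] = [q,r] − [p,r] + [p,q]. For instance
  ∂[2,4,8] = [4,8] − [2,8] + [2,4],
  ∂[1,4,9] = [4,9] − [1,9] + [1,4].
The 27×18 boundary matrix has rank 18 and Smith normal form diag(1,1,1,1,1,1,1,1,1,1,1,1,1,1,1,1,1,2).

Reading off H_k = ker ∂_k / im ∂_{k+1}:

  H_0: rank C_0 − rank ∂_1 = 9 − 8 = 1, and the invariant factors of ∂_1 are all 1, so H_0 ≅ Z.
  H_1: rank ker ∂_1 − rank ∂_2 = (27 − 8) − 18 = 1, and ∂_2 has invariant factor 2 > 1, so H_1 ≅ Z ⊕ Z/2.
  H_2: rank ker ∂_2 − rank ∂_3 = (18 − 18) − 0 = 0, and there is no ∂_3, so H_2 ≅ 0.

H_0 = Z,  H_1 = Z ⊕ Z/2,  H_2 = 0.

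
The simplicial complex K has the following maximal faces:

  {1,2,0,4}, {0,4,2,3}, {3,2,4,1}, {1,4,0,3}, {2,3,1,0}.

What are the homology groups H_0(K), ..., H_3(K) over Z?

H_0 = Z,  H_1 = 0,  H_2 = 0,  H_3 = Z.

K has 5 vertices, 10 edges, 10 triangles, 5 3-simplices.
rank ∂_0 = 0, rank ∂_1 = 4 ⇒ b_0 = 5 − 0 − 4 = 1; all invariant factors of ∂_1 are 1 so no torsion. So H_0 ≅ Z.
rank ∂_1 = 4, rank ∂_2 = 6 ⇒ b_1 = 10 − 4 − 6 = 0; all invariant factors of ∂_2 are 1 so no torsion. So H_1 ≅ 0.
rank ∂_2 = 6, rank ∂_3 = 4 ⇒ b_2 = 10 − 6 − 4 = 0; all invariant factors of ∂_3 are 1 so no torsion. So H_2 ≅ 0.
rank ∂_3 = 4, rank ∂_4 = 0 ⇒ b_3 = 5 − 4 − 0 = 1. So H_3 ≅ Z.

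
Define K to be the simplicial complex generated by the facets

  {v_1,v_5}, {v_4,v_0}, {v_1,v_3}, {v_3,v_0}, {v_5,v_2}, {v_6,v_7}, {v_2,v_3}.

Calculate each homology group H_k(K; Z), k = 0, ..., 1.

H_0 ≅ Z^2,  H_1 ≅ Z.

Take the total order v_0 < v_1 < v_2 < v_3 < v_4 < v_5 < v_6 < v_7 on the vertex set. Then K (dimension 1) consists of the simplices:

  0-simplices (8): [v_0], [v_1], [v_2], [v_3], [v_4], [v_5], [v_6], [v_7]
  1-simplices (7): [v_0,v_3], [v_0,v_4], [v_1,v_3], [v_1,v_5], [v_2,v_3], [v_2,v_5], [v_6,v_7]

giving chain groups C_0 ≅ Z^8, C_1 ≅ Z^7.

∂_1: C_1 → C_0 is given by ∂[p,q] = [q] − [p]. For instance
  ∂[v_0,v_4] = [v_4] − [v_0].
As a 8×7 matrix over Z this has rank 6, with invariant factors (1,1,1,1,1,1).

Now H_k = ker ∂_k / im ∂_{k+1}, so:

  H_0: rank C_0 − rank ∂_1 = 8 − 6 = 2, and the invariant factors of ∂_1 are all 1, so H_0 = Z^2.
  H_1: rank ker ∂_1 − rank ∂_2 = (7 − 6) − 0 = 1, and there is no ∂_2, so H_1 = Z.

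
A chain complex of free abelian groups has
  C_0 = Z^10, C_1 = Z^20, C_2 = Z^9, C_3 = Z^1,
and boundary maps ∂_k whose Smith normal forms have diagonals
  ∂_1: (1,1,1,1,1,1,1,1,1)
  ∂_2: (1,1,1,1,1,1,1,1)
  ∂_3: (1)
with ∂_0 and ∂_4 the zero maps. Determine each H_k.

H_0: b_0 = 10 − 0 − 9 = 1; torsion from ∂_1 factors > 1: none. So H_0 = Z.
H_1: b_1 = 20 − 9 − 8 = 3; torsion from ∂_2 factors > 1: none. So H_1 = Z^3.
H_2: b_2 = 9 − 8 − 1 = 0; torsion from ∂_3 factors > 1: none. So H_2 = 0.
H_3: b_3 = 1 − 1 − 0 = 0; torsion from ∂_4 factors > 1: none. So H_3 = 0.

H_0 = Z,  H_1 = Z^3,  H_2 = 0,  H_3 = 0.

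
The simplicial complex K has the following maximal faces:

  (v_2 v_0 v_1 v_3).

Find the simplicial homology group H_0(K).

K has 4 vertices, 6 edges, 4 triangles, 1 3-simplex.
rank ∂_0 = 0, rank ∂_1 = 3 ⇒ b_0 = 4 − 0 − 3 = 1; all invariant factors of ∂_1 are 1 so no torsion. So H_0 ≅ Z.

H_0 = Z.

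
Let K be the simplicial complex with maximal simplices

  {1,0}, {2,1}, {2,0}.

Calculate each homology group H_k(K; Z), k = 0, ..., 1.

Fix the vertex order 0 < 1 < 2 and write every simplex with vertices in increasing order. Then dim K = 1 and the simplices of K are:

  0-simplices (3): [0], [1], [2]
  1-simplices (3): [0,1], [0,2], [1,2]

so the chain groups are C_0 ≅ Z^3, C_1 ≅ Z^3.

The boundary map ∂_1: C_1 → C_0 sends each edge [p,q] (with p < q) to q − p. For instance
  ∂[0,2] = [2] − [0].
The resulting 3×3 matrix has rank 2, and its Smith normal form has invariant factors (1,1).

From H_k ≅ ker(∂_k) / im(∂_{k+1}) we obtain:

  H_0: rank C_0 − rank ∂_1 = 3 − 2 = 1, and the invariant factors of ∂_1 are all 1, so H_0 = Z.
  H_1: rank ker ∂_1 − rank ∂_2 = (3 − 2) − 0 = 1, and there is no ∂_2, so H_1 = Z.

As a check, the Euler characteristic is 3 − 3 = 0, which agrees with 1 − 1 = 0.

H_0 ≅ Z,  H_1 ≅ Z.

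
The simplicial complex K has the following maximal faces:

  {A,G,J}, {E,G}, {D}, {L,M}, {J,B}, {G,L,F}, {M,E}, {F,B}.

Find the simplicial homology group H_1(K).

Take the total order A < B < D < E < F < G < J < L < M on the vertex set. Then K (dimension 2) consists of the simplices:

  0-simplices (9): A, B, D, E, F, G, J, L, M
  1-simplices (11): AG, AJ, BF, BJ, EG, EM, FG, FL, GJ, GL, LM
  2-simplices (2): AGJ, FGL

Hence C_0 ≅ Z^9, C_1 ≅ Z^11, C_2 ≅ Z^2.

Boundary ∂_1: C_1 → C_0 sends each edge [p,q] (with p < q) to q − p. For instance
  ∂FL = L − F.
This gives a 9×11 integer matrix of rank 7; reducing to Smith normal form yields diagonal entries (1,1,1,1,1,1,1).

∂_2: C_2 → C_1 acts by ∂[p,q,r] = [q,r] − [p,r] + [p,q]. For instance
  ∂FGL = GL − FL + FG,
  ∂AGJ = GJ − AJ + AG.
The 11×2 boundary matrix has rank 2 and Smith normal form diag(1,1).

From H_k ≅ ker(∂_k) / im(∂_{k+1}) we obtain:

  H_1: rank ker ∂_1 − rank ∂_2 = (11 − 7) − 2 = 2, and the invariant factors of ∂_2 are all 1, so H_1 = Z^2.

H_1 = Z^2.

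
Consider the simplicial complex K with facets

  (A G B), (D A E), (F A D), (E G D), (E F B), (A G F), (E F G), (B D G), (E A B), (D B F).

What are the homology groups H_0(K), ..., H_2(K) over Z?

K has 6 vertices, 15 edges, 10 triangles.
rank ∂_0 = 0, rank ∂_1 = 5 ⇒ b_0 = 6 − 0 − 5 = 1; all invariant factors of ∂_1 are 1 so no torsion. So H_0 ≅ Z.
rank ∂_1 = 5, rank ∂_2 = 10 ⇒ b_1 = 15 − 5 − 10 = 0; ∂_2 has invariant factor(s) [2] giving torsion. So H_1 ≅ Z/2Z.
rank ∂_2 = 10, rank ∂_3 = 0 ⇒ b_2 = 10 − 10 − 0 = 0. So H_2 ≅ 0.

H_0 ≅ Z,  H_1 ≅ Z/2Z,  H_2 = 0.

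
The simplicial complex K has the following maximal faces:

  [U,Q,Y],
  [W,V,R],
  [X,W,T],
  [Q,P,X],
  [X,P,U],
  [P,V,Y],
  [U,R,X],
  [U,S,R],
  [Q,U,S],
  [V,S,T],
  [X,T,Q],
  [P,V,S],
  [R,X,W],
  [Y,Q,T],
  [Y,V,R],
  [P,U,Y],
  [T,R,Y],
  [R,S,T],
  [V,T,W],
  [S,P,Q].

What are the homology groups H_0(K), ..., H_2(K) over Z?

We work with the vertex ordering P < Q < R < S < T < U < V < W < X < Y. The simplices of K, each written with vertices in increasing order, are:

  0-simplices (10): P, Q, R, S, T, U, V, W, X, Y
  1-simplices (30): PQ, PS, PU, PV, PX, PY, QS, QT, QU, QX, QY, RS, RT, RU, RV, RW, RX, RY, ST, SU, SV, TV, TW, TX, TY, UX, UY, VW, VY, WX
  2-simplices (20): PQS, PQX, PSV, PUX, PUY, PVY, QSU, QTX, QTY, QUY, RST, RSU, RTY, RUX, RVW, RVY, RWX, STV, TVW, TWX

Hence C_0 ≅ Z^10, C_1 ≅ Z^30, C_2 ≅ Z^20.

Boundary ∂_1: C_1 → C_0 sends each edge [p,q] (with p < q) to q − p. For instance
  ∂TX = X − T.
This gives a 10×30 integer matrix of rank 9; reducing to Smith normal form yields diagonal entries (1,1,1,1,1,1,1,1,1).

Boundary ∂_2: C_2 → C_1 sends each 2-simplex [p,q,r] to [q,r] − [p,r] + [p,q]. For instance
  ∂QUY = UY − QY + QU,
  ∂RWX = WX − RX + RW.
The 30×20 boundary matrix has rank 20 and Smith normal form diag(1,1,1,1,1,1,1,1,1,1,1,1,1,1,1,1,1,1,1,2).

From H_k ≅ ker(∂_k) / im(∂_{k+1}) we obtain:

  H_0: rank C_0 − rank ∂_1 = 10 − 9 = 1, and the invariant factors of ∂_1 are all 1, so H_0 ≅ Z.
  H_1: rank ker ∂_1 − rank ∂_2 = (30 − 9) − 20 = 1, and ∂_2 has invariant factor 2 > 1, so H_1 ≅ Z × Z/2.
  H_2: rank ker ∂_2 − rank ∂_3 = (20 − 20) − 0 = 0, and there is no ∂_3, so H_2 ≅ 0.

H_0 = Z,  H_1 = Z × Z/2,  H_2 = 0.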